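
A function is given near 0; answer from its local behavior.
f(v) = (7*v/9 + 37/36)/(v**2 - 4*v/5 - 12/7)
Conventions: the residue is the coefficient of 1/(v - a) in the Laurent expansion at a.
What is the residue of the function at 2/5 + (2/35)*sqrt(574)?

The residue is 7/18 + (241/11808)*sqrt(574).

The factor v**2 - 4*v/5 - 12/7 splits as (v - a)(v - a') with a = 2/5 + (2/35)*sqrt(574), a' = 2/5 - (2/35)*sqrt(574). At the order-1 pole a set g(v) = (v - a)*f(v) = [7*v/9 + 37/36] / (v - a').
Simple pole: residue = g(a) at a = 2/5 + (2/35)*sqrt(574), which is 7/18 + (241/11808)*sqrt(574).


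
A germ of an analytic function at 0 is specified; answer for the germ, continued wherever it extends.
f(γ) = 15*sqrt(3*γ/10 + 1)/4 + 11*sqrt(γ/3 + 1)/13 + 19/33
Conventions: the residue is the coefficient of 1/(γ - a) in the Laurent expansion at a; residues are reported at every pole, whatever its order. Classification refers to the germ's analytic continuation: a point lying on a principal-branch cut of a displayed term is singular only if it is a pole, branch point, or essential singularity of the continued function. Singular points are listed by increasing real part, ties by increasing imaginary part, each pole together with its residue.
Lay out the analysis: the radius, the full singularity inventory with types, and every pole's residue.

Radius of convergence at 0: 3.
At -10/3: an algebraic (square-root) branch point.
At -3: an algebraic (square-root) branch point.

Branch term (11/13)*sqrt(1 - γ/(-3)): its argument vanishes at γ = -3, a square-root branch point, modulus 3.
Branch term (15/4)*sqrt(1 - γ/(-10/3)): its argument vanishes at γ = -10/3, a square-root branch point, modulus 10/3.
The radius of convergence is the smallest modulus among the singular points: 3.
List the singular points by increasing real part (a conjugate pair: the negative imaginary part first).


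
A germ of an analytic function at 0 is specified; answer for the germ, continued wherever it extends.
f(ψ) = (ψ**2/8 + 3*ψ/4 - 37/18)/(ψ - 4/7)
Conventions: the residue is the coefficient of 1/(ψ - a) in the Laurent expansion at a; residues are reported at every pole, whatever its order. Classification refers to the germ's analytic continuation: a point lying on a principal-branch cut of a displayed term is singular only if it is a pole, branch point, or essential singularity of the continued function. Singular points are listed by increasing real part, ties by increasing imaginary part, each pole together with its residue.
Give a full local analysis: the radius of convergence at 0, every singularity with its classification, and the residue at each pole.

Radius of convergence at 0: 4/7.
At 4/7: a pole of order 1; residue -1399/882.

Denominator factor (ψ - 4/7): pole of order 1 at 4/7, modulus 4/7.
The radius of convergence is the smallest modulus among the singular points: 4/7.
At the order-1 pole 4/7 set g(ψ) = (ψ - (4/7))*f(ψ) = ψ**2/8 + 3*ψ/4 - 37/18.
Simple pole: residue = g(a) at a = 4/7, which is -1399/882.


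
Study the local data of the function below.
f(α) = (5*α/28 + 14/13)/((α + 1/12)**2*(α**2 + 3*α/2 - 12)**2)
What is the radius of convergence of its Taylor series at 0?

Denominator factor (α**2 + 3*α/2 - 12)^2: discriminant 201/4, real irrational roots -3/4 + (1/4)*sqrt(201) and -3/4 - (1/4)*sqrt(201); poles of order 2, moduli -3/4 + (1/4)*sqrt(201) and 3/4 + (1/4)*sqrt(201).
Denominator factor (α + 1/12)^2: pole of order 2 at -1/12, modulus 1/12.
The radius of convergence is the smallest modulus among the singular points: 1/12.

The radius of convergence is 1/12.


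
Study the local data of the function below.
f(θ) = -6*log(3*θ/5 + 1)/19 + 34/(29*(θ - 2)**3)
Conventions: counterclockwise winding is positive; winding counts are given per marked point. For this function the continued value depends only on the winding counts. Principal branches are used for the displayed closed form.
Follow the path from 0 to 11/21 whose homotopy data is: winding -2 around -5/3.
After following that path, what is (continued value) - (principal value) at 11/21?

Continued minus principal equals (24/19)*pi*i.

The rational part is single-valued and drops out of the difference; each branch term changes only by its own monodromy.
(-6/19)*log(1 - θ/(-5/3)): each positive loop around -5/3 adds 2*pi*i to the log, so winding -2 contributes (-6/19)*(-2)*2*pi*i = (24/19)*pi*i.
Summing the contributions at θ = 11/21 gives (24/19)*pi*i.


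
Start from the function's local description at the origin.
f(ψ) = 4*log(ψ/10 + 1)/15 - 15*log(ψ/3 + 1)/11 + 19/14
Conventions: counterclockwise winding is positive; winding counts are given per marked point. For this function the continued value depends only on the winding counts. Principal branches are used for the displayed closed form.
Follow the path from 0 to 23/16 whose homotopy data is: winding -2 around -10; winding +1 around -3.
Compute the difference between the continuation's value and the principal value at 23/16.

The rational part is single-valued and drops out of the difference; each branch term changes only by its own monodromy.
(-15/11)*log(1 - ψ/(-3)): each positive loop around -3 adds 2*pi*i to the log, so winding +1 contributes (-15/11)*(1)*2*pi*i = -(30/11)*pi*i.
(4/15)*log(1 - ψ/(-10)): each positive loop around -10 adds 2*pi*i to the log, so winding -2 contributes (4/15)*(-2)*2*pi*i = -(16/15)*pi*i.
Summing the contributions at ψ = 23/16 gives -(626/165)*pi*i.

Continued minus principal equals -(626/165)*pi*i.


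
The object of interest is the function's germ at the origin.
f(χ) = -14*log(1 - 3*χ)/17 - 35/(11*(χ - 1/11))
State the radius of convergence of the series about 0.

The radius of convergence is 1/11.

Denominator factor (χ - 1/11): pole of order 1 at 1/11, modulus 1/11.
Branch term (-14/17)*log(1 - χ/(1/3)): its argument vanishes at χ = 1/3, a logarithmic branch point, modulus 1/3.
The radius of convergence is the smallest modulus among the singular points: 1/11.


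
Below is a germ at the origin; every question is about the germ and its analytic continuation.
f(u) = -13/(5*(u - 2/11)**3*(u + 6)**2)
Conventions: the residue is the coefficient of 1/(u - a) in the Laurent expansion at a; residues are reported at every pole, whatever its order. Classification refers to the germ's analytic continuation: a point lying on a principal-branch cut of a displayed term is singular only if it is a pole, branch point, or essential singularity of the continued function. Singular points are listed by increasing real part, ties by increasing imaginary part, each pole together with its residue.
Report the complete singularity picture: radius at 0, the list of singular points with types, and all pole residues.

Radius of convergence at 0: 2/11.
At -6: a pole of order 2; residue 570999/106906880.
At 2/11: a pole of order 3; residue -570999/106906880.

Denominator factor (u + 6)^2: pole of order 2 at -6, modulus 6.
Denominator factor (u - 2/11)^3: pole of order 3 at 2/11, modulus 2/11.
The radius of convergence is the smallest modulus among the singular points: 2/11.
At the order-2 pole -6 set g(u) = (u - (-6))^2*f(u) = -13/(5*(u - 2/11)**3).
Order-2 pole: residue = g'(a); g'(-6) = 570999/106906880, so the residue is 570999/106906880.
At the order-3 pole 2/11 set g(u) = (u - (2/11))^3*f(u) = -13/(5*(u + 6)**2).
Order-3 pole: residue = g''(a)/2; g''(2/11) = -570999/53453440, so the residue is -570999/106906880.
List the singular points by increasing real part (a conjugate pair: the negative imaginary part first).


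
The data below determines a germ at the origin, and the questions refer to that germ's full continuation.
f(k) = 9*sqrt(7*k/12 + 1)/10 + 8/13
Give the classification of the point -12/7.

The term (9/10)*sqrt(1 - k/(-12/7)) has argument 1 - -12/7/(-12/7) = 0 at -12/7: a square-root (algebraic, two-sheeted) branch point; the remaining terms are analytic or single-valued there.

The point is an algebraic (square-root) branch point.


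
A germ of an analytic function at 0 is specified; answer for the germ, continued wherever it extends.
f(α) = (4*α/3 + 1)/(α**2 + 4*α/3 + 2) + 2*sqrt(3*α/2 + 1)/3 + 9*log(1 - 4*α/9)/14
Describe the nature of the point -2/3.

The point is an algebraic (square-root) branch point.

The term (2/3)*sqrt(1 - α/(-2/3)) has argument 1 - -2/3/(-2/3) = 0 at -2/3: a square-root (algebraic, two-sheeted) branch point; the remaining terms are analytic or single-valued there.


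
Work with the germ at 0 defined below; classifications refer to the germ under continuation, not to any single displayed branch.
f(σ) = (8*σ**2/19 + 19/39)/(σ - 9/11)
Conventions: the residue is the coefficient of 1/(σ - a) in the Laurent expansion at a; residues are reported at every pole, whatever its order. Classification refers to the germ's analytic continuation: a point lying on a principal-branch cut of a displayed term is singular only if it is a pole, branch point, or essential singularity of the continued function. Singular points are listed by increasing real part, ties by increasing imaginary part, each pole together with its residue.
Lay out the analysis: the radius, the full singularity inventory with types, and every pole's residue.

Denominator factor (σ - 9/11): pole of order 1 at 9/11, modulus 9/11.
The radius of convergence is the smallest modulus among the singular points: 9/11.
At the order-1 pole 9/11 set g(σ) = (σ - (9/11))*f(σ) = 8*σ**2/19 + 19/39.
Simple pole: residue = g(a) at a = 9/11, which is 68953/89661.

Radius of convergence at 0: 9/11.
At 9/11: a pole of order 1; residue 68953/89661.


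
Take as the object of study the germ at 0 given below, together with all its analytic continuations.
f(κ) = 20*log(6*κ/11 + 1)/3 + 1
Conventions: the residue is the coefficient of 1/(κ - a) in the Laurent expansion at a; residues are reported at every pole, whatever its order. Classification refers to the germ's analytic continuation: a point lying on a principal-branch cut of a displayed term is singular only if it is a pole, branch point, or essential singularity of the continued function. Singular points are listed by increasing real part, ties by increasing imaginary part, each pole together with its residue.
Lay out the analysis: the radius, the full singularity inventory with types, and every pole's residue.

Branch term (20/3)*log(1 - κ/(-11/6)): its argument vanishes at κ = -11/6, a logarithmic branch point, modulus 11/6.
The radius of convergence is the smallest modulus among the singular points: 11/6.

Radius of convergence at 0: 11/6.
At -11/6: a logarithmic branch point.


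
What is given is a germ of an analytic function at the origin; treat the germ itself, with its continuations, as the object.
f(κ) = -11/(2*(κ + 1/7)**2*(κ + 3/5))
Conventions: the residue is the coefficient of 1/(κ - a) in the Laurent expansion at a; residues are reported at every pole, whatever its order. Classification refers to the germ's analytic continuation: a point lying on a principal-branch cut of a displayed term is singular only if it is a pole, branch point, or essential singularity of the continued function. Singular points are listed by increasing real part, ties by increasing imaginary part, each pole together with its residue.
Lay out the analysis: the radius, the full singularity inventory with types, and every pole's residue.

Radius of convergence at 0: 1/7.
At -3/5: a pole of order 1; residue -13475/512.
At -1/7: a pole of order 2; residue 13475/512.

Denominator factor (κ + 1/7)^2: pole of order 2 at -1/7, modulus 1/7.
Denominator factor (κ + 3/5): pole of order 1 at -3/5, modulus 3/5.
The radius of convergence is the smallest modulus among the singular points: 1/7.
At the order-1 pole -3/5 set g(κ) = (κ - (-3/5))*f(κ) = -11/(2*(κ + 1/7)**2).
Simple pole: residue = g(a) at a = -3/5, which is -13475/512.
At the order-2 pole -1/7 set g(κ) = (κ - (-1/7))^2*f(κ) = -11/(2*(κ + 3/5)).
Order-2 pole: residue = g'(a); g'(-1/7) = 13475/512, so the residue is 13475/512.
List the singular points by increasing real part (a conjugate pair: the negative imaginary part first).


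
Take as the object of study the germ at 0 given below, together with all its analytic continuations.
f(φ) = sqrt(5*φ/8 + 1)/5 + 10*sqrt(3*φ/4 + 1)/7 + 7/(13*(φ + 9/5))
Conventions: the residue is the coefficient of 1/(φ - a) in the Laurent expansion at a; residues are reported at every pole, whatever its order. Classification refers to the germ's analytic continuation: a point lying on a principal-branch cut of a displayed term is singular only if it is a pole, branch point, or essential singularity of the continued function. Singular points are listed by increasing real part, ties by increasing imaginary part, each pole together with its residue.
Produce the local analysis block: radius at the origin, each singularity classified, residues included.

Denominator factor (φ + 9/5): pole of order 1 at -9/5, modulus 9/5.
Branch term (10/7)*sqrt(1 - φ/(-4/3)): its argument vanishes at φ = -4/3, a square-root branch point, modulus 4/3.
Branch term (1/5)*sqrt(1 - φ/(-8/5)): its argument vanishes at φ = -8/5, a square-root branch point, modulus 8/5.
The radius of convergence is the smallest modulus among the singular points: 4/3.
The branch terms are analytic at -9/5 and contribute nothing to the residue; only the rational part matters.
At the order-1 pole -9/5 set g(φ) = (φ - (-9/5))*(rational part) = 7/13.
Simple pole: residue = g(a) at a = -9/5, which is 7/13.
List the singular points by increasing real part (a conjugate pair: the negative imaginary part first).

Radius of convergence at 0: 4/3.
At -9/5: a pole of order 1; residue 7/13.
At -8/5: an algebraic (square-root) branch point.
At -4/3: an algebraic (square-root) branch point.


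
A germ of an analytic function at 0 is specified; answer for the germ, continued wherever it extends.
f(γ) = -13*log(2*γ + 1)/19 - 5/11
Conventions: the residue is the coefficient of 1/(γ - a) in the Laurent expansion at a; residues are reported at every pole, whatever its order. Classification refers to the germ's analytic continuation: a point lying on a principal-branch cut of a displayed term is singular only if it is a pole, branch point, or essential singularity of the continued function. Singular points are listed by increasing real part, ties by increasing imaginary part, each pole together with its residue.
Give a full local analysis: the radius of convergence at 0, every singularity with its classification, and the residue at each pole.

Branch term (-13/19)*log(1 - γ/(-1/2)): its argument vanishes at γ = -1/2, a logarithmic branch point, modulus 1/2.
The radius of convergence is the smallest modulus among the singular points: 1/2.

Radius of convergence at 0: 1/2.
At -1/2: a logarithmic branch point.


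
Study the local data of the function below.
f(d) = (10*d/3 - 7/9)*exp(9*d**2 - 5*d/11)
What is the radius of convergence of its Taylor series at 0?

The radius of convergence is infinite.

The factor exp(9*d**2 - 5*d/11) is entire and contributes no finite singular point.
The polynomial part has no poles.
No finite singular points: the Taylor series at 0 converges everywhere.


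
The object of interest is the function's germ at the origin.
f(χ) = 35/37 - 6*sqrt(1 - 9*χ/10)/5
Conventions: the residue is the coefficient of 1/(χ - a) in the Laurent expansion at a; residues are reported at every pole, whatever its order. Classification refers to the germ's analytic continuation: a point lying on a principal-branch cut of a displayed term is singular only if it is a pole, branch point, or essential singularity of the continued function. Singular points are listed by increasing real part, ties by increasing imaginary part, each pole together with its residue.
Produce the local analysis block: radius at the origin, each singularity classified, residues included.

Radius of convergence at 0: 10/9.
At 10/9: an algebraic (square-root) branch point.

Branch term (-6/5)*sqrt(1 - χ/(10/9)): its argument vanishes at χ = 10/9, a square-root branch point, modulus 10/9.
The radius of convergence is the smallest modulus among the singular points: 10/9.


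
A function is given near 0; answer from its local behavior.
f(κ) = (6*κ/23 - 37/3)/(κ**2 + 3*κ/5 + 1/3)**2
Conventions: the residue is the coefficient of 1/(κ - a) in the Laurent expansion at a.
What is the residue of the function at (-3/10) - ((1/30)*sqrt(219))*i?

The residue is -((214100/122567)*sqrt(219))*i.

The factor κ**2 + 3*κ/5 + 1/3 splits as (κ - a)(κ - a') with a = (-3/10) - ((1/30)*sqrt(219))*i, a' = (-3/10) + ((1/30)*sqrt(219))*i. At the order-2 pole a set g(κ) = (κ - a)^2*f(κ) = [6*κ/23 - 37/3] / (κ - a')^2.
Order-2 pole: residue = g'(a); g'((-3/10) - ((1/30)*sqrt(219))*i) = -((214100/122567)*sqrt(219))*i, so the residue is -((214100/122567)*sqrt(219))*i.


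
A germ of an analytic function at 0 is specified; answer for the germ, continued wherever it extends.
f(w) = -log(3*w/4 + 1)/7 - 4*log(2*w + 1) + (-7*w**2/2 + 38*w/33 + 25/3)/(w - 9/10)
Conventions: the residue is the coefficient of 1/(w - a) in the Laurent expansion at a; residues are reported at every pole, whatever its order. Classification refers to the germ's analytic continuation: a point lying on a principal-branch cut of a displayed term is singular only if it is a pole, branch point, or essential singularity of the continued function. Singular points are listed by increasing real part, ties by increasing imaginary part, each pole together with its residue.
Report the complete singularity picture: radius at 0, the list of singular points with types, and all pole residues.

Radius of convergence at 0: 1/2.
At -4/3: a logarithmic branch point.
At -1/2: a logarithmic branch point.
At 9/10: a pole of order 1; residue 43129/6600.

Denominator factor (w - 9/10): pole of order 1 at 9/10, modulus 9/10.
Branch term (-4)*log(1 - w/(-1/2)): its argument vanishes at w = -1/2, a logarithmic branch point, modulus 1/2.
Branch term (-1/7)*log(1 - w/(-4/3)): its argument vanishes at w = -4/3, a logarithmic branch point, modulus 4/3.
The radius of convergence is the smallest modulus among the singular points: 1/2.
The branch terms are analytic at 9/10 and contribute nothing to the residue; only the rational part matters.
At the order-1 pole 9/10 set g(w) = (w - (9/10))*(rational part) = -7*w**2/2 + 38*w/33 + 25/3.
Simple pole: residue = g(a) at a = 9/10, which is 43129/6600.
List the singular points by increasing real part (a conjugate pair: the negative imaginary part first).


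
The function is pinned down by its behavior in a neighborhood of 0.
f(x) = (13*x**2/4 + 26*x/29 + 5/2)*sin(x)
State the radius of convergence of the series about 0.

The factor sin(x) is entire and contributes no finite singular point.
The polynomial part has no poles.
No finite singular points: the Taylor series at 0 converges everywhere.

The radius of convergence is infinite.


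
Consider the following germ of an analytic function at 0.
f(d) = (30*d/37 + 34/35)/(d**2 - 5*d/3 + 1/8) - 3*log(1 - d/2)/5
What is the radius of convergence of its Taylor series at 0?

The radius of convergence is 5/6 - (1/12)*sqrt(82).

Denominator factor (d**2 - 5*d/3 + 1/8): discriminant 41/18, real irrational roots 5/6 + (1/12)*sqrt(82) and 5/6 - (1/12)*sqrt(82); poles of order 1, moduli 5/6 + (1/12)*sqrt(82) and 5/6 - (1/12)*sqrt(82).
Branch term (-3/5)*log(1 - d/(2)): its argument vanishes at d = 2, a logarithmic branch point, modulus 2.
The radius of convergence is the smallest modulus among the singular points: 5/6 - (1/12)*sqrt(82).


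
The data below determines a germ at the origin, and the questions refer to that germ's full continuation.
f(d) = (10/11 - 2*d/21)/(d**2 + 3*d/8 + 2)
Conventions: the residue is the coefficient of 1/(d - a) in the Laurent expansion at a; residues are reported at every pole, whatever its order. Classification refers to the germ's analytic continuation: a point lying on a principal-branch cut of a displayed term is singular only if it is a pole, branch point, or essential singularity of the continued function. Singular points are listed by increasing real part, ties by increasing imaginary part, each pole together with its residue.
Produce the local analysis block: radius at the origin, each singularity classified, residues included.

Radius of convergence at 0: sqrt(2).
At (-3/16) - ((1/16)*sqrt(503))*i: a pole of order 1; residue (-1/21) + ((571/38731)*sqrt(503))*i.
At (-3/16) + ((1/16)*sqrt(503))*i: a pole of order 1; residue (-1/21) - ((571/38731)*sqrt(503))*i.

Denominator factor (d**2 + 3*d/8 + 2): discriminant -503/64, complex-conjugate roots (-3/16) + ((1/16)*sqrt(503))*i and (-3/16) - ((1/16)*sqrt(503))*i; poles of order 1, moduli sqrt(2) and sqrt(2).
The radius of convergence is the smallest modulus among the singular points: sqrt(2).
The factor d**2 + 3*d/8 + 2 splits as (d - a)(d - a') with a = (-3/16) - ((1/16)*sqrt(503))*i, a' = (-3/16) + ((1/16)*sqrt(503))*i. At the order-1 pole a set g(d) = (d - a)*f(d) = [10/11 - 2*d/21] / (d - a').
Simple pole: residue = g(a) at a = (-3/16) - ((1/16)*sqrt(503))*i, which is (-1/21) + ((571/38731)*sqrt(503))*i.
The factor d**2 + 3*d/8 + 2 splits as (d - a)(d - a') with a = (-3/16) + ((1/16)*sqrt(503))*i, a' = (-3/16) - ((1/16)*sqrt(503))*i. At the order-1 pole a set g(d) = (d - a)*f(d) = [10/11 - 2*d/21] / (d - a').
Simple pole: residue = g(a) at a = (-3/16) + ((1/16)*sqrt(503))*i, which is (-1/21) - ((571/38731)*sqrt(503))*i.
List the singular points by increasing real part (a conjugate pair: the negative imaginary part first).


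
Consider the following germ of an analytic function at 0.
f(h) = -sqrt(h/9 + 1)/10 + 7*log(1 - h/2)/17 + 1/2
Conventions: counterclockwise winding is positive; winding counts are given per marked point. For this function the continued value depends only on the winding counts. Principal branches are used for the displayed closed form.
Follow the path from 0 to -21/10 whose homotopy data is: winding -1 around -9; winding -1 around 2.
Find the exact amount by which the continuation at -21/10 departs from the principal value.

Continued minus principal equals ((1/150)*sqrt(690)) - ((14/17)*pi)*i.

The rational part is single-valued and drops out of the difference; each branch term changes only by its own monodromy.
(-1/10)*sqrt(1 - h/(-9)): winding -1 is odd, the square root flips sign, contributing -2*(-1/10)*sqrt(1 - (-21/10)/(-9)) = -2*(-1/10)*sqrt(23/30) = (1/150)*sqrt(690).
(7/17)*log(1 - h/(2)): each positive loop around 2 adds 2*pi*i to the log, so winding -1 contributes (7/17)*(-1)*2*pi*i = -(14/17)*pi*i.
Summing the contributions at h = -21/10 gives ((1/150)*sqrt(690)) - ((14/17)*pi)*i.


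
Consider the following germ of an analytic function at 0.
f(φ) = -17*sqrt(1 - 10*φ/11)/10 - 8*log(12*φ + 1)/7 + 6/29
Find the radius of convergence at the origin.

The radius of convergence is 1/12.

Branch term (-8/7)*log(1 - φ/(-1/12)): its argument vanishes at φ = -1/12, a logarithmic branch point, modulus 1/12.
Branch term (-17/10)*sqrt(1 - φ/(11/10)): its argument vanishes at φ = 11/10, a square-root branch point, modulus 11/10.
The radius of convergence is the smallest modulus among the singular points: 1/12.


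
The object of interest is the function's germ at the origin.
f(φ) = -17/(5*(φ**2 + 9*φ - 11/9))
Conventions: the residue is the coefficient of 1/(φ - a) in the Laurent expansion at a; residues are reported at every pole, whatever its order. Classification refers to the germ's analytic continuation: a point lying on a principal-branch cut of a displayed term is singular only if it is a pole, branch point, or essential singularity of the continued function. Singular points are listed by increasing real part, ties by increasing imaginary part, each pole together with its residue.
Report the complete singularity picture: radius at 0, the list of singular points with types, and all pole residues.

Radius of convergence at 0: -9/2 + (1/6)*sqrt(773).
At -9/2 - (1/6)*sqrt(773): a pole of order 1; residue (51/3865)*sqrt(773).
At -9/2 + (1/6)*sqrt(773): a pole of order 1; residue -(51/3865)*sqrt(773).

Denominator factor (φ**2 + 9*φ - 11/9): discriminant 773/9, real irrational roots -9/2 + (1/6)*sqrt(773) and -9/2 - (1/6)*sqrt(773); poles of order 1, moduli -9/2 + (1/6)*sqrt(773) and 9/2 + (1/6)*sqrt(773).
The radius of convergence is the smallest modulus among the singular points: -9/2 + (1/6)*sqrt(773).
The factor φ**2 + 9*φ - 11/9 splits as (φ - a)(φ - a') with a = -9/2 - (1/6)*sqrt(773), a' = -9/2 + (1/6)*sqrt(773). At the order-1 pole a set g(φ) = (φ - a)*f(φ) = [-17/5] / (φ - a').
Simple pole: residue = g(a) at a = -9/2 - (1/6)*sqrt(773), which is (51/3865)*sqrt(773).
The factor φ**2 + 9*φ - 11/9 splits as (φ - a)(φ - a') with a = -9/2 + (1/6)*sqrt(773), a' = -9/2 - (1/6)*sqrt(773). At the order-1 pole a set g(φ) = (φ - a)*f(φ) = [-17/5] / (φ - a').
Simple pole: residue = g(a) at a = -9/2 + (1/6)*sqrt(773), which is -(51/3865)*sqrt(773).
List the singular points by increasing real part (a conjugate pair: the negative imaginary part first).


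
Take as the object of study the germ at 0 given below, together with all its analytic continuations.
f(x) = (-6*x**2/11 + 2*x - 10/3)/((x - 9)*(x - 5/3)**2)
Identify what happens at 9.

The point is a pole of order 1.

The denominator factor x - 9 vanishes at 9 and appears to the power 1; the numerator there equals -974/33, nonzero, and no other factor vanishes.
Hence a pole whose order is the multiplicity, 1.


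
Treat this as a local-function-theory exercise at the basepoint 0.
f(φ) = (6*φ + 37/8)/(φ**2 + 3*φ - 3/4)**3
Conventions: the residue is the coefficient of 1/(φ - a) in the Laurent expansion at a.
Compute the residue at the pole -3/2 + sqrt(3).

The residue is -(35/1152)*sqrt(3).

The factor φ**2 + 3*φ - 3/4 splits as (φ - a)(φ - a') with a = -3/2 + sqrt(3), a' = -3/2 - sqrt(3). At the order-3 pole a set g(φ) = (φ - a)^3*f(φ) = [6*φ + 37/8] / (φ - a')^3.
Order-3 pole: residue = g''(a)/2; g''(-3/2 + sqrt(3)) = -(35/576)*sqrt(3), so the residue is -(35/1152)*sqrt(3).


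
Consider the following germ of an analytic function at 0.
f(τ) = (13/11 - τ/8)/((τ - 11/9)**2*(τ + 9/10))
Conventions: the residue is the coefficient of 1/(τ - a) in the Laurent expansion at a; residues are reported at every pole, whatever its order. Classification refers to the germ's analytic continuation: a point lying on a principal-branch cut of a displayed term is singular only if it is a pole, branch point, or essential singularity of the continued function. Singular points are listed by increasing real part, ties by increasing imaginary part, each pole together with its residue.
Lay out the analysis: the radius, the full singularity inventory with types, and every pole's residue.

Radius of convergence at 0: 9/10.
At -9/10: a pole of order 1; residue 461295/1605164.
At 11/9: a pole of order 2; residue -461295/1605164.

Denominator factor (τ - 11/9)^2: pole of order 2 at 11/9, modulus 11/9.
Denominator factor (τ + 9/10): pole of order 1 at -9/10, modulus 9/10.
The radius of convergence is the smallest modulus among the singular points: 9/10.
At the order-1 pole -9/10 set g(τ) = (τ - (-9/10))*f(τ) = (13/11 - τ/8)/(τ - 11/9)**2.
Simple pole: residue = g(a) at a = -9/10, which is 461295/1605164.
At the order-2 pole 11/9 set g(τ) = (τ - (11/9))^2*f(τ) = (13/11 - τ/8)/(τ + 9/10).
Order-2 pole: residue = g'(a); g'(11/9) = -461295/1605164, so the residue is -461295/1605164.
List the singular points by increasing real part (a conjugate pair: the negative imaginary part first).


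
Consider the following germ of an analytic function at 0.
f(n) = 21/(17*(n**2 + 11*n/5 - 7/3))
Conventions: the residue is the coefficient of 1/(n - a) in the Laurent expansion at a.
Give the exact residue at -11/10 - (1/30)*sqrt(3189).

The residue is -(105/18071)*sqrt(3189).

The factor n**2 + 11*n/5 - 7/3 splits as (n - a)(n - a') with a = -11/10 - (1/30)*sqrt(3189), a' = -11/10 + (1/30)*sqrt(3189). At the order-1 pole a set g(n) = (n - a)*f(n) = [21/17] / (n - a').
Simple pole: residue = g(a) at a = -11/10 - (1/30)*sqrt(3189), which is -(105/18071)*sqrt(3189).


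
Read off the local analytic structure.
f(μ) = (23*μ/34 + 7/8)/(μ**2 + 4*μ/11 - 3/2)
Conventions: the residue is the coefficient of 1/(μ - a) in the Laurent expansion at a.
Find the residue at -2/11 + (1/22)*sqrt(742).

The residue is 23/68 + (1125/100912)*sqrt(742).

The factor μ**2 + 4*μ/11 - 3/2 splits as (μ - a)(μ - a') with a = -2/11 + (1/22)*sqrt(742), a' = -2/11 - (1/22)*sqrt(742). At the order-1 pole a set g(μ) = (μ - a)*f(μ) = [23*μ/34 + 7/8] / (μ - a').
Simple pole: residue = g(a) at a = -2/11 + (1/22)*sqrt(742), which is 23/68 + (1125/100912)*sqrt(742).


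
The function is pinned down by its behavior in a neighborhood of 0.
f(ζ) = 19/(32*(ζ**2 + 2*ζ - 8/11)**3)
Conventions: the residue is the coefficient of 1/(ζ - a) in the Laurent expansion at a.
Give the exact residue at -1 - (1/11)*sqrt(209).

The factor ζ**2 + 2*ζ - 8/11 splits as (ζ - a)(ζ - a') with a = -1 - (1/11)*sqrt(209), a' = -1 + (1/11)*sqrt(209). At the order-3 pole a set g(ζ) = (ζ - a)^3*f(ζ) = [19/32] / (ζ - a')^3.
Order-3 pole: residue = g''(a)/2; g''(-1 - (1/11)*sqrt(209)) = -(363/92416)*sqrt(209), so the residue is -(363/184832)*sqrt(209).

The residue is -(363/184832)*sqrt(209).


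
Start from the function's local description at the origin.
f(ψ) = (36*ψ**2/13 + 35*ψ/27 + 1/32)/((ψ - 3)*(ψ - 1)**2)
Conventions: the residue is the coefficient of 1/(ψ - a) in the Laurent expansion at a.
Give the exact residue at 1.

The residue is -66517/14976.

At the order-2 pole 1 set g(ψ) = (ψ - (1))^2*f(ψ) = (36*ψ**2/13 + 35*ψ/27 + 1/32)/(ψ - 3).
Order-2 pole: residue = g'(a); g'(1) = -66517/14976, so the residue is -66517/14976.


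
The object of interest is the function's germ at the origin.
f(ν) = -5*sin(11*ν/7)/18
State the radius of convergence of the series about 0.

The radius of convergence is infinite.

The factor -sin(11*ν/7) is entire and contributes no finite singular point.
The polynomial part has no poles.
No finite singular points: the Taylor series at 0 converges everywhere.


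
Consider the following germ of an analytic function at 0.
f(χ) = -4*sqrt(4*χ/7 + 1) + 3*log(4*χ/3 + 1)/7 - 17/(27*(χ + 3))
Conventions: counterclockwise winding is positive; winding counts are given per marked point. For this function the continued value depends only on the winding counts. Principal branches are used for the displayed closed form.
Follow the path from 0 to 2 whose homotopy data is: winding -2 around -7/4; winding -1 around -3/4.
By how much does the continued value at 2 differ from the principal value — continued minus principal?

Continued minus principal equals -(6/7)*pi*i.

The rational part is single-valued and drops out of the difference; each branch term changes only by its own monodromy.
(-4)*sqrt(1 - χ/(-7/4)): winding -2 is even, the square root returns to the same sheet, contribution 0.
(3/7)*log(1 - χ/(-3/4)): each positive loop around -3/4 adds 2*pi*i to the log, so winding -1 contributes (3/7)*(-1)*2*pi*i = -(6/7)*pi*i.
Summing the contributions at χ = 2 gives -(6/7)*pi*i.


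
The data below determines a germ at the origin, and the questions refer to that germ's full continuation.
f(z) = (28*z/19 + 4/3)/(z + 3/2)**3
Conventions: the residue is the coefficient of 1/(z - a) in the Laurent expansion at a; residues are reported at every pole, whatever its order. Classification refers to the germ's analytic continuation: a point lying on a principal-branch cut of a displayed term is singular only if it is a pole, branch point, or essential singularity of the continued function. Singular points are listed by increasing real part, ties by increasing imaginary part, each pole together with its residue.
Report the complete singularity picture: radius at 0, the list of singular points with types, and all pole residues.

Denominator factor (z + 3/2)^3: pole of order 3 at -3/2, modulus 3/2.
The radius of convergence is the smallest modulus among the singular points: 3/2.
At the order-3 pole -3/2 set g(z) = (z - (-3/2))^3*f(z) = 28*z/19 + 4/3.
Order-3 pole: residue = g''(a)/2; g''(-3/2) = 0, so the residue is 0.

Radius of convergence at 0: 3/2.
At -3/2: a pole of order 3; residue 0.


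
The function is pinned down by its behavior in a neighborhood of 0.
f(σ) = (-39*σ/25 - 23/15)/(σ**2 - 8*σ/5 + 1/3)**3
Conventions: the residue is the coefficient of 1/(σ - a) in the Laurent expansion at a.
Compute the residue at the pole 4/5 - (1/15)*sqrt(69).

The factor σ**2 - 8*σ/5 + 1/3 splits as (σ - a)(σ - a') with a = 4/5 - (1/15)*sqrt(69), a' = 4/5 + (1/15)*sqrt(69). At the order-3 pole a set g(σ) = (σ - a)^3*f(σ) = [-39*σ/25 - 23/15] / (σ - a')^3.
Order-3 pole: residue = g''(a)/2; g''(4/5 - (1/15)*sqrt(69)) = (234675/97336)*sqrt(69), so the residue is (234675/194672)*sqrt(69).

The residue is (234675/194672)*sqrt(69).


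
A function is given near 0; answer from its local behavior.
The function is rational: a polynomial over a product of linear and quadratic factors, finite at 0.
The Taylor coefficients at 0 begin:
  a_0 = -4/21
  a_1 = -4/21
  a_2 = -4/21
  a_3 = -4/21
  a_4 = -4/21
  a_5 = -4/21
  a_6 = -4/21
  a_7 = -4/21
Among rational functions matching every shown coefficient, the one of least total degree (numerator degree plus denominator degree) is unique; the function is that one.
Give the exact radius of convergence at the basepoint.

The radius of convergence is 1.

No rational of total degree below 1 reproduces all 8 coefficients; solving the [0/1] Pade equations on them gives f(λ) = 4/(21*(λ - 1)), whose expansion matches every shown term.
Denominator factor (λ - 1): pole of order 1 at 1, modulus 1.
The radius of convergence is the smallest modulus among the singular points: 1.


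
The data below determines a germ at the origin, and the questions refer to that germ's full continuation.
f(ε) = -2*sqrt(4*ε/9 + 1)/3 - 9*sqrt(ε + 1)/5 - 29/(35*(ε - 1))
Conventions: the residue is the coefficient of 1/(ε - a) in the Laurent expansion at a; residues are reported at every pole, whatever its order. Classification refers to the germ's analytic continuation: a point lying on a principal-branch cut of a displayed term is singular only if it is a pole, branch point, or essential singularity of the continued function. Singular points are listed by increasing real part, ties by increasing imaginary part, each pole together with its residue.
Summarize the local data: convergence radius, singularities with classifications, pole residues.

Denominator factor (ε - 1): pole of order 1 at 1, modulus 1.
Branch term (-9/5)*sqrt(1 - ε/(-1)): its argument vanishes at ε = -1, a square-root branch point, modulus 1.
Branch term (-2/3)*sqrt(1 - ε/(-9/4)): its argument vanishes at ε = -9/4, a square-root branch point, modulus 9/4.
The radius of convergence is the smallest modulus among the singular points: 1.
The branch terms are analytic at 1 and contribute nothing to the residue; only the rational part matters.
At the order-1 pole 1 set g(ε) = (ε - (1))*(rational part) = -29/35.
Simple pole: residue = g(a) at a = 1, which is -29/35.
List the singular points by increasing real part (a conjugate pair: the negative imaginary part first).

Radius of convergence at 0: 1.
At -9/4: an algebraic (square-root) branch point.
At -1: an algebraic (square-root) branch point.
At 1: a pole of order 1; residue -29/35.


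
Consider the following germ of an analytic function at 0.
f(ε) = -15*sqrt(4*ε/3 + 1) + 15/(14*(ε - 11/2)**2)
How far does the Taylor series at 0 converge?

Denominator factor (ε - 11/2)^2: pole of order 2 at 11/2, modulus 11/2.
Branch term (-15)*sqrt(1 - ε/(-3/4)): its argument vanishes at ε = -3/4, a square-root branch point, modulus 3/4.
The radius of convergence is the smallest modulus among the singular points: 3/4.

The radius of convergence is 3/4.


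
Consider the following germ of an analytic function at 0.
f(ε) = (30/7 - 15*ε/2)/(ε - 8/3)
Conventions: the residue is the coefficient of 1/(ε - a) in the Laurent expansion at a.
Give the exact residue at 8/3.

At the order-1 pole 8/3 set g(ε) = (ε - (8/3))*f(ε) = 30/7 - 15*ε/2.
Simple pole: residue = g(a) at a = 8/3, which is -110/7.

The residue is -110/7.


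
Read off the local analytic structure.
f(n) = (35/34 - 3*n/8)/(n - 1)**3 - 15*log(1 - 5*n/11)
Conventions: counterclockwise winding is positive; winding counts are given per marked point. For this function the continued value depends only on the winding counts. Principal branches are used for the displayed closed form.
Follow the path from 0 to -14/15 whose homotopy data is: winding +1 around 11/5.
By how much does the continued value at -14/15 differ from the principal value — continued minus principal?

Continued minus principal equals -(30)*pi*i.

The rational part is single-valued and drops out of the difference; each branch term changes only by its own monodromy.
(-15)*log(1 - n/(11/5)): each positive loop around 11/5 adds 2*pi*i to the log, so winding +1 contributes (-15)*(1)*2*pi*i = -(30)*pi*i.
Summing the contributions at n = -14/15 gives -(30)*pi*i.


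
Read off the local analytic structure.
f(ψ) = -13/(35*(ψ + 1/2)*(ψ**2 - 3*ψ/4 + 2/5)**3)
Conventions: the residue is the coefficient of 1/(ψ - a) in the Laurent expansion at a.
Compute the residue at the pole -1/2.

The residue is -166400/482447.

At the order-1 pole -1/2 set g(ψ) = (ψ - (-1/2))*f(ψ) = -13/(35*(ψ**2 - 3*ψ/4 + 2/5)**3).
Simple pole: residue = g(a) at a = -1/2, which is -166400/482447.


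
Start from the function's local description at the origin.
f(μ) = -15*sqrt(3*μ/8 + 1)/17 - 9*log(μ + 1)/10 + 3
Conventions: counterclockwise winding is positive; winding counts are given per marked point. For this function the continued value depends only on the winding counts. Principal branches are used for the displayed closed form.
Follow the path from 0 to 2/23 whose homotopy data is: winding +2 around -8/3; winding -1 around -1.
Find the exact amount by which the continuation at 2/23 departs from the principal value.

The rational part is single-valued and drops out of the difference; each branch term changes only by its own monodromy.
(-9/10)*log(1 - μ/(-1)): each positive loop around -1 adds 2*pi*i to the log, so winding -1 contributes (-9/10)*(-1)*2*pi*i = (9/5)*pi*i.
(-15/17)*sqrt(1 - μ/(-8/3)): winding +2 is even, the square root returns to the same sheet, contribution 0.
Summing the contributions at μ = 2/23 gives (9/5)*pi*i.

Continued minus principal equals (9/5)*pi*i.


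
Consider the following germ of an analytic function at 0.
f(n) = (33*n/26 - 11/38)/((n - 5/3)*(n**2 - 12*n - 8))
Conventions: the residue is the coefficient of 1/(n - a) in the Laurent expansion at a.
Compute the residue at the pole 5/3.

The residue is -4059/56069.

At the order-1 pole 5/3 set g(n) = (n - (5/3))*f(n) = (33*n/26 - 11/38)/(n**2 - 12*n - 8).
Simple pole: residue = g(a) at a = 5/3, which is -4059/56069.


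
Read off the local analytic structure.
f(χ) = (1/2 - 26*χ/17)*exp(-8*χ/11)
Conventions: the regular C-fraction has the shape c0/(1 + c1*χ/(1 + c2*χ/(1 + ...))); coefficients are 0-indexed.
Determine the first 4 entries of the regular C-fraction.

Taylor coefficients (expand at 0): a_0 = 1/2, a_1 = -354/187, a_2 = 2560/2057, a_3 = -29632/67881.
c0 = a_0 = 1/2. Peel one level at a time: if S = 1 + c*χ/S' with S'(0) = 1, then c is the χ-coefficient of S and S' = c*χ/(S - 1).
S_1 = c0/f = 1 + (708/187)*χ + (414224/34969)*χ^2 + ...; c1 = 708/187.
S_2 = c1*χ/(S_1 - 1) = 1 + (-103556/33099)*χ + (254752/1263603)*χ^2 + ...; c2 = -103556/33099.
S_3 = c2*χ/(S_2 - 1) = 1 + (1082696/16801961)*χ + ...; c3 = 1082696/16801961.

The regular C-fraction coefficients are [1/2, 708/187, -103556/33099, 1082696/16801961].


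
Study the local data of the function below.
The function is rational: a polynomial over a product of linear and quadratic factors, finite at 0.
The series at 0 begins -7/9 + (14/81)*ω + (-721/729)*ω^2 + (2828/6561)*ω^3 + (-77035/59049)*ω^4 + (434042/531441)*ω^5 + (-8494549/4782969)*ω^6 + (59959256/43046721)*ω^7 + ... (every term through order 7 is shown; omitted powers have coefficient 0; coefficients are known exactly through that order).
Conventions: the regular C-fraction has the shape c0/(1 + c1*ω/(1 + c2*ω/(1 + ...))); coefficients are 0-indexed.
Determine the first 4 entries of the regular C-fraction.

Taylor coefficients (read off): a_0 = -7/9, a_1 = 14/81, a_2 = -721/729, a_3 = 2828/6561.
c0 = a_0 = -7/9. Peel one level at a time: if S = 1 + c*ω/S' with S'(0) = 1, then c is the ω-coefficient of S and S' = c*ω/(S - 1).
S_1 = c0/f = 1 + (2/9)*ω + (-11/9)*ω^2 + ...; c1 = 2/9.
S_2 = c1*ω/(S_1 - 1) = 1 + (11/2)*ω + (121/4)*ω^2 + ...; c2 = 11/2.
S_3 = c2*ω/(S_2 - 1) = 1 + (-11/2)*ω + ...; c3 = -11/2.

The regular C-fraction coefficients are [-7/9, 2/9, 11/2, -11/2].
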